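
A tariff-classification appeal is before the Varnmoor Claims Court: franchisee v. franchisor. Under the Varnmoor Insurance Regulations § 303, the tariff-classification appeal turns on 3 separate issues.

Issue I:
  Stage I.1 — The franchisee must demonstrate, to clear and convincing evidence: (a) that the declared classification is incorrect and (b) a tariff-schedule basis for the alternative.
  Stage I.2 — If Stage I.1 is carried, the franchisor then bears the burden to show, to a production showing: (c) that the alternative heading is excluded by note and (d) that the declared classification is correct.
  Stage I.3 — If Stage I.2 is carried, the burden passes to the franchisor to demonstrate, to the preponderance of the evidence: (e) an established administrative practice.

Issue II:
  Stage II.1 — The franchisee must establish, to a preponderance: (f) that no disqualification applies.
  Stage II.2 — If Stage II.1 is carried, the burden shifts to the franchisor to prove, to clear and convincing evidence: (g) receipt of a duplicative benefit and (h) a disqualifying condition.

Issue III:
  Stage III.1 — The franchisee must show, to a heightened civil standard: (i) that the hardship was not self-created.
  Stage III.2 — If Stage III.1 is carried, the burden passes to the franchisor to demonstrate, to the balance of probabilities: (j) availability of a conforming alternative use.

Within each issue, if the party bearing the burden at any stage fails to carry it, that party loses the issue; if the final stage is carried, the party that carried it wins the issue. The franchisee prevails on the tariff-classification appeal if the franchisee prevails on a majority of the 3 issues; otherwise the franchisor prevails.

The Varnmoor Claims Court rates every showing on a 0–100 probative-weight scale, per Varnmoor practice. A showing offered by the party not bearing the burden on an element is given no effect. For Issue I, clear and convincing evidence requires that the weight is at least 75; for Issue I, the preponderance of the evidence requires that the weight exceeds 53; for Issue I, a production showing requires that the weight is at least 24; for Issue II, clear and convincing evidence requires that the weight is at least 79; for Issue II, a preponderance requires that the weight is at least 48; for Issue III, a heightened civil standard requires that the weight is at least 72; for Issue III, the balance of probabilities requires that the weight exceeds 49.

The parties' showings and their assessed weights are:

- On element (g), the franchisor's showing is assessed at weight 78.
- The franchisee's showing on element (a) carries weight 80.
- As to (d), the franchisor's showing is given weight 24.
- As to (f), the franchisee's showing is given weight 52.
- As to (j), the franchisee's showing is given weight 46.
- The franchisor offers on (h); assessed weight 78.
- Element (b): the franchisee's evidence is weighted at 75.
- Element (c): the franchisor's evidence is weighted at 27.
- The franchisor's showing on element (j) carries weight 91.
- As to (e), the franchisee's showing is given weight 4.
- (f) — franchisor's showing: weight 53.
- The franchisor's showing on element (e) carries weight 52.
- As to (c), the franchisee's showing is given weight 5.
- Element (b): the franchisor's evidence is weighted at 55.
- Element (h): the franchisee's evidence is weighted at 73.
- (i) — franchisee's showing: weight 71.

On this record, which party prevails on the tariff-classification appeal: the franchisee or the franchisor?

franchisee

— Issue I —
At Stage I.1 the franchisee must meet clear and convincing evidence (weight is at least 75): on (a) the weight is 80, which does reach 75, so (a) meets the standard; on (b) the weight is 75 (the franchisor's 55 is given no effect), which does reach 75, so (b) meets the standard.
  The franchisee carries Stage I.1; the franchisor now bears the burden.
At Stage I.2 the franchisor must meet a production showing (weight is at least 24): on (c) the weight is 27 (the franchisee's 5 is given no effect), which does reach 24, so (c) meets the standard; on (d) the weight is 24, which does reach 24, so (d) meets the standard.
  Stage I.2 is satisfied; the franchisor continues to bear the burden.
At Stage I.3 the franchisor must meet the preponderance of the evidence (weight exceeds 53): on (e) the weight is 52 (the franchisee's 4 is given no effect), which does not exceed 53, so (e) does not meet the standard.
  Not every element is met, so the franchisor fails to carry Stage I.3.
So the franchisee prevails on this issue.
— Issue II —
Stage II.1 — burden on franchisee; standard: a preponderance (weight is at least 48).
    (f): 52 (franchisor's 53 disregarded) ≥ 48 [met]
  Stage II.1 is satisfied; the onus moves to the franchisor.
Stage II.2 — burden on franchisor; standard: clear and convincing evidence (weight is at least 79).
    (g): 78 < 79 [not met]
    (h): 78 (franchisee's 73 disregarded) < 79 [not met]
  The franchisor does not carry Stage II.2.
So the franchisee prevails on this issue.
— Issue III —
Stage III.1 (franchisee, a heightened civil standard, weight is at least 72): (i) 71 < 72 — fails.
  The franchisee does not carry Stage III.1.
The franchisor prevails on this issue.
Per-issue: Issue I → franchisee; Issue II → franchisee; Issue III → franchisor. The franchisee must prevail on a majority of issues; overall, the franchisee prevails.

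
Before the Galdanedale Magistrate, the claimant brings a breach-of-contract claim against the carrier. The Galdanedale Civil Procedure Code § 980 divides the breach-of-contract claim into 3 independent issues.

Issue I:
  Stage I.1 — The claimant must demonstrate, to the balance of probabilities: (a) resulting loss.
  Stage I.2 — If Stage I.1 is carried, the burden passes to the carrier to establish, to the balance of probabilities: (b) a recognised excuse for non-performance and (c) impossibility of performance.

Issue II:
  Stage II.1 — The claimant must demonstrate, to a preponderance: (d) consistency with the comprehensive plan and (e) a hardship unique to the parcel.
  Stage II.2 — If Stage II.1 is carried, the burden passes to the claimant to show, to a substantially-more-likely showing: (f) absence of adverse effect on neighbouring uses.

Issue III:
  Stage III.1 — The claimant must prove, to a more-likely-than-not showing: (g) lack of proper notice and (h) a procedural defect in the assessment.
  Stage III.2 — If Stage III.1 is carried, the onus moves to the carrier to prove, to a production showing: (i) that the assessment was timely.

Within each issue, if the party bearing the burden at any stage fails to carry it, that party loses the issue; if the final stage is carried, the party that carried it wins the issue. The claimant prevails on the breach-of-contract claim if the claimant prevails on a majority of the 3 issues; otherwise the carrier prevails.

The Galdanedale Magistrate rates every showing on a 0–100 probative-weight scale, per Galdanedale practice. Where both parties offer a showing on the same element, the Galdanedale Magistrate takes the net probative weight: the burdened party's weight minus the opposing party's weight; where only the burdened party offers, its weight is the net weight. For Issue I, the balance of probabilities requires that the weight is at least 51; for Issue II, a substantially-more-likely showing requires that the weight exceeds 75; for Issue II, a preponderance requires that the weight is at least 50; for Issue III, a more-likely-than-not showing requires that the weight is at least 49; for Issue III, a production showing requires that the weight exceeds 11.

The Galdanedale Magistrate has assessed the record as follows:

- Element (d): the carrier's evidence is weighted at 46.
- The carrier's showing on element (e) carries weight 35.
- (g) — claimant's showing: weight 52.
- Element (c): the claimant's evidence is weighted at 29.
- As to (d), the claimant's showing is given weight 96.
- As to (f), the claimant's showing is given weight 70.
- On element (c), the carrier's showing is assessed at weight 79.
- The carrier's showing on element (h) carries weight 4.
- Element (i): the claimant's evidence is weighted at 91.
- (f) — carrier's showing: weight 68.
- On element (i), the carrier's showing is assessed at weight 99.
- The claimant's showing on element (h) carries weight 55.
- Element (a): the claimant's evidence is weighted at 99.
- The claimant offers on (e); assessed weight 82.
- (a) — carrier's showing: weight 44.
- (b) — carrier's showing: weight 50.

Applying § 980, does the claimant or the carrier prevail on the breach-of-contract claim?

— Issue I —
Stage I.1 (claimant, the balance of probabilities, weight is at least 51): (a) net 99−44=55 ≥ 51 — meets.
  Stage I.1 is satisfied; the onus moves to the carrier.
Stage I.2 (carrier, the balance of probabilities, weight is at least 51): (b) 50 < 51 — fails; (c) net 79−29=50 < 51 — fails.
  Not every element is met, so the carrier fails to carry Stage I.2.
So the claimant prevails on this issue.
— Issue II —
At Stage II.1 the claimant must meet a preponderance (weight is at least 50): on (d) the weight is 96 less the opposing 46 gives net 50, which does reach 50, so (d) meets the standard; on (e) the weight is 82 less the opposing 35 gives net 47, < 50, so (e) does not meet the standard.
  Stage II.1 not carried; the claimant fails its burden.
The analysis ends at Stage II.1; the carrier prevails on this issue.
— Issue III —
At Stage III.1 the claimant must meet a more-likely-than-not showing (weight is at least 49): on (g) the weight is 52, ≥ 49, so (g) meets the standard; on (h) the weight is 55 less the opposing 4 gives net 51, which does reach 49, so (h) meets the standard.
  All elements met. The burden passes to the carrier.
At Stage III.2 the carrier must meet a production showing (weight exceeds 11): on (i) the weight is 99 less the opposing 91 gives net 8, ≤ 11, so (i) does not meet the standard.
  Not every element is met, so the carrier fails to carry Stage III.2.
The claimant prevails on this issue.
Per-issue: Issue I → claimant; Issue II → carrier; Issue III → claimant. The claimant must prevail on a majority of issues; overall, the claimant prevails.

claimant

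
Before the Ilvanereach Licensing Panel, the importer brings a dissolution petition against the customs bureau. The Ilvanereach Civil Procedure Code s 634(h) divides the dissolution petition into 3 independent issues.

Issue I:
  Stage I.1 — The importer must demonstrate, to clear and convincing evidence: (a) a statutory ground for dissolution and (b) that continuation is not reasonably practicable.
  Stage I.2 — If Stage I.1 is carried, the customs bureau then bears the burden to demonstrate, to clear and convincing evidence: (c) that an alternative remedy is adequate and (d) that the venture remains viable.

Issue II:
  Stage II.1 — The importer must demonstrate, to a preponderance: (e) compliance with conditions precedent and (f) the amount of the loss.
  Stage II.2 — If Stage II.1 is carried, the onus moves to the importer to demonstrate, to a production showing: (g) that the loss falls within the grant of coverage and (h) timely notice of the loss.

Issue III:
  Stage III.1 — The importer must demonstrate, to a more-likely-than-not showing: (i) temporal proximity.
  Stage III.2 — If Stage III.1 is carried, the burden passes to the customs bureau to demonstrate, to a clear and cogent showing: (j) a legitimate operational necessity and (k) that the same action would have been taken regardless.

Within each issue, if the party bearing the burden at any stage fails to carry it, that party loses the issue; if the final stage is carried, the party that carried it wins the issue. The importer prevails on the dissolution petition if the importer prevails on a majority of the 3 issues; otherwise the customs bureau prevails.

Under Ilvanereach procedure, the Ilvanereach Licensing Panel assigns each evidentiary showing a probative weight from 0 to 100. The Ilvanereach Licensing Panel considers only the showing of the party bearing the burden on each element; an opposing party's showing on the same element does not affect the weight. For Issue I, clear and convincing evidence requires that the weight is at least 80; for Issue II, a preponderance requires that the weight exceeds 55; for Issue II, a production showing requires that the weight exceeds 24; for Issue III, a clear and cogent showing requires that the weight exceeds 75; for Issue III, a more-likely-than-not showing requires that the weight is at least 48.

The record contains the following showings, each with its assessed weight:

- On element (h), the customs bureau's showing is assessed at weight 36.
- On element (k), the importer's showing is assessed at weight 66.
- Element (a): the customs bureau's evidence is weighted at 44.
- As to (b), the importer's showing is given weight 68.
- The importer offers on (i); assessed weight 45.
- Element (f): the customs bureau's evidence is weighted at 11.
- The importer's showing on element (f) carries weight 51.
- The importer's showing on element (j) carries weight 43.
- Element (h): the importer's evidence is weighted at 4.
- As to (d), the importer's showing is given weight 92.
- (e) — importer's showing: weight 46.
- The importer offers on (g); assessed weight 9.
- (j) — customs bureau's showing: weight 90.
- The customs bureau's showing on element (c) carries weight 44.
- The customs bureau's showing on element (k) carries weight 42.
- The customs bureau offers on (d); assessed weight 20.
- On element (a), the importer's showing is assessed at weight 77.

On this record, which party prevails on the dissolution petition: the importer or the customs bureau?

— Issue I —
Stage I.1 (importer, clear and convincing evidence, weight is at least 80): (a) 77 (customs bureau's 44 disregarded) < 80 — fails; (b) 68 < 80 — fails.
  Stage I.1 not carried; the importer fails its burden.
So the customs bureau prevails on this issue.
— Issue II —
Stage II.1 (importer, a preponderance, weight exceeds 55): (e) 46 ≤ 55 — fails; (f) 51 (customs bureau's 11 disregarded) ≤ 55 — fails.
  Stage II.1 not carried; the importer fails its burden.
The customs bureau prevails on this issue.
— Issue III —
Stage III.1 (importer, a more-likely-than-not showing, weight is at least 48): (i) 45 < 48 — fails.
  The importer does not carry Stage III.1.
So the customs bureau prevails on this issue.
Per-issue: Issue I → customs bureau; Issue II → customs bureau; Issue III → customs bureau. The importer must prevail on a majority of issues; overall, the customs bureau prevails.

customs bureau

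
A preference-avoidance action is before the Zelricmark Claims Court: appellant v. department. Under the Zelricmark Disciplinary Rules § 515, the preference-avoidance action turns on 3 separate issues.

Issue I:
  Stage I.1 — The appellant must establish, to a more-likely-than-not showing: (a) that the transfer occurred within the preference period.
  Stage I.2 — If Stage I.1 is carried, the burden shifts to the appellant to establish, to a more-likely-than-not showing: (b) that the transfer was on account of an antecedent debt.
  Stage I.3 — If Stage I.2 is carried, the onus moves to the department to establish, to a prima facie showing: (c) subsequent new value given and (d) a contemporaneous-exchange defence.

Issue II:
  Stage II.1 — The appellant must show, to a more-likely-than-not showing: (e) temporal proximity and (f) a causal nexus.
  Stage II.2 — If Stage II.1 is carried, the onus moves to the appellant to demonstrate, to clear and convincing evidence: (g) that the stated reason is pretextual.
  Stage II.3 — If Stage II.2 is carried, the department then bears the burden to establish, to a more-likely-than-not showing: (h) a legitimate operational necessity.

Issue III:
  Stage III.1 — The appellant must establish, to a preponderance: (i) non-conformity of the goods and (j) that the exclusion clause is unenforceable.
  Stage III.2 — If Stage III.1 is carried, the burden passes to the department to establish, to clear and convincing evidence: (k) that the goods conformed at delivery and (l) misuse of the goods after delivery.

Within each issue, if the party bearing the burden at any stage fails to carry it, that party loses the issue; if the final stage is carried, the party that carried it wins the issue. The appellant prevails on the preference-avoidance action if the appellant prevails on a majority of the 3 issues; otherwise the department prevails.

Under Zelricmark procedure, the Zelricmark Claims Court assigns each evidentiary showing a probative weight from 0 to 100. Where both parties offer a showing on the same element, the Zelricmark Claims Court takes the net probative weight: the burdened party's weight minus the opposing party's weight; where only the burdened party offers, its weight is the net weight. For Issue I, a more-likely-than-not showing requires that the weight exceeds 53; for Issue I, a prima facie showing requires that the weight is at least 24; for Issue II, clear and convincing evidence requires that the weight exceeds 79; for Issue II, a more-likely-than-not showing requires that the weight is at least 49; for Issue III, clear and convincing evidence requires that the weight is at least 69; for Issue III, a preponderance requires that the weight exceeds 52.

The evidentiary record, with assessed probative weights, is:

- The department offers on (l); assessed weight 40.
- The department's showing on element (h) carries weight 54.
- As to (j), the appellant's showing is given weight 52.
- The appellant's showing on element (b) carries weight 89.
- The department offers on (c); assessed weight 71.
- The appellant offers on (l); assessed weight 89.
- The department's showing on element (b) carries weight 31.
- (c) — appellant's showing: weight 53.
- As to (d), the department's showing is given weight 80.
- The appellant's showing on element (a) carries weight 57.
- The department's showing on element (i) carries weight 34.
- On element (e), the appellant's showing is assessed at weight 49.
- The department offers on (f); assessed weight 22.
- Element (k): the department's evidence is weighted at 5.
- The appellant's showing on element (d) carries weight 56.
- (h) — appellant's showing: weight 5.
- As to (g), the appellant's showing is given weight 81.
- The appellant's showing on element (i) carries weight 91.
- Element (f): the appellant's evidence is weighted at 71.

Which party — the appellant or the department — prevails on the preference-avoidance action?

department

— Issue I —
Stage I.1 — burden on appellant; standard: a more-likely-than-not showing (weight exceeds 53).
    (a): 57 > 53 [met]
  All elements met. The appellant retains the burden for Stage I.2.
Stage I.2 — burden on appellant; standard: a more-likely-than-not showing (weight exceeds 53).
    (b): 89 − 31 = 58 > 53 [met]
  Stage I.2 carried; the burden shifts to the department.
Stage I.3 — burden on department; standard: a prima facie showing (weight is at least 24).
    (c): 71 − 53 = 18 < 24 [not met]
    (d): 80 − 56 = 24 ≥ 24 [met]
  Not every element is met, so the department fails to carry Stage I.3.
So the appellant prevails on this issue.
— Issue II —
Stage II.1 — burden on appellant; standard: a more-likely-than-not showing (weight is at least 49).
    (e): 49 ≥ 49 [met]
    (f): 71 − 22 = 49 ≥ 49 [met]
  Stage II.1 is satisfied; the appellant continues to bear the burden.
Stage II.2 — burden on appellant; standard: clear and convincing evidence (weight exceeds 79).
    (g): 81 > 79 [met]
  The appellant carries Stage II.2; the department now bears the burden.
Stage II.3 — burden on department; standard: a more-likely-than-not showing (weight is at least 49).
    (h): 54 − 5 = 49 ≥ 49 [met]
  The department carries the last stage.
Every stage carried; the department prevails on this issue.
— Issue III —
At Stage III.1 the appellant must meet a preponderance (weight exceeds 52): on (i) the weight is 91 less the opposing 34 gives net 57, > 52, so (i) meets the standard; on (j) the weight is 52, which does not exceed 52, so (j) does not meet the standard.
  Not every element is met, so the appellant fails to carry Stage III.1.
So the department prevails on this issue.
Per-issue: Issue I → appellant; Issue II → department; Issue III → department. The appellant must prevail on a majority of issues; overall, the department prevails.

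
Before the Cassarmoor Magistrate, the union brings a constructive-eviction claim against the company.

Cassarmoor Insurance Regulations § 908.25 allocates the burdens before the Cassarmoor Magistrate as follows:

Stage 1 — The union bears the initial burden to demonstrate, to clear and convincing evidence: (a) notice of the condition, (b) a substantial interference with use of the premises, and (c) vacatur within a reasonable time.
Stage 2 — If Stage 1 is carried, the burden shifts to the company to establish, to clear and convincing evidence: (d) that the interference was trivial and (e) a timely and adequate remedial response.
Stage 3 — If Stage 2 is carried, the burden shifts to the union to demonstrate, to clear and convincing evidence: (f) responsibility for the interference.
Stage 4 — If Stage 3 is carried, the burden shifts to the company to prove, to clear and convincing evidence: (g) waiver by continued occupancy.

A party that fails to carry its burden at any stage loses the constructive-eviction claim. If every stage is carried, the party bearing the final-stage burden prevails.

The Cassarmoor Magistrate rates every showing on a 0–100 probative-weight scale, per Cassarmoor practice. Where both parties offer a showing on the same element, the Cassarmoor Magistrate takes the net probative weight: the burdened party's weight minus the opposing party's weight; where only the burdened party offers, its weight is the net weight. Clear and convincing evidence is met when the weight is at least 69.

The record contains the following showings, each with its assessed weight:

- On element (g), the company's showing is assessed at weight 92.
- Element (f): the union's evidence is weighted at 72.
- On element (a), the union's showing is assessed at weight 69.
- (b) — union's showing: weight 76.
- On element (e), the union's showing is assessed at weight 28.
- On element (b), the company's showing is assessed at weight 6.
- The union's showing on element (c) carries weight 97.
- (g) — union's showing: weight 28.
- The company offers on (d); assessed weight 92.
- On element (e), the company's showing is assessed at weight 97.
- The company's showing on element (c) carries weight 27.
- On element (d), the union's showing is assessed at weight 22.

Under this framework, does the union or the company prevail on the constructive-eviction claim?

Stage 1 (union, clear and convincing evidence, weight is at least 69): (a) 69 ≥ 69 — meets; (b) net 76−6=70 ≥ 69 — meets; (c) net 97−27=70 ≥ 69 — meets.
  Stage 1 is satisfied; the onus moves to the company.
Stage 2 (company, clear and convincing evidence, weight is at least 69): (d) net 92−22=70 ≥ 69 — meets; (e) net 97−28=69 ≥ 69 — meets.
  All elements met. The burden passes to the union.
Stage 3 (union, clear and convincing evidence, weight is at least 69): (f) 72 ≥ 69 — meets.
  Stage 3 carried; the burden shifts to the company.
Stage 4 (company, clear and convincing evidence, weight is at least 69): (g) net 92−28=64 < 69 — fails.
  The company does not carry Stage 4.
The analysis ends at Stage 4; the union prevails.

union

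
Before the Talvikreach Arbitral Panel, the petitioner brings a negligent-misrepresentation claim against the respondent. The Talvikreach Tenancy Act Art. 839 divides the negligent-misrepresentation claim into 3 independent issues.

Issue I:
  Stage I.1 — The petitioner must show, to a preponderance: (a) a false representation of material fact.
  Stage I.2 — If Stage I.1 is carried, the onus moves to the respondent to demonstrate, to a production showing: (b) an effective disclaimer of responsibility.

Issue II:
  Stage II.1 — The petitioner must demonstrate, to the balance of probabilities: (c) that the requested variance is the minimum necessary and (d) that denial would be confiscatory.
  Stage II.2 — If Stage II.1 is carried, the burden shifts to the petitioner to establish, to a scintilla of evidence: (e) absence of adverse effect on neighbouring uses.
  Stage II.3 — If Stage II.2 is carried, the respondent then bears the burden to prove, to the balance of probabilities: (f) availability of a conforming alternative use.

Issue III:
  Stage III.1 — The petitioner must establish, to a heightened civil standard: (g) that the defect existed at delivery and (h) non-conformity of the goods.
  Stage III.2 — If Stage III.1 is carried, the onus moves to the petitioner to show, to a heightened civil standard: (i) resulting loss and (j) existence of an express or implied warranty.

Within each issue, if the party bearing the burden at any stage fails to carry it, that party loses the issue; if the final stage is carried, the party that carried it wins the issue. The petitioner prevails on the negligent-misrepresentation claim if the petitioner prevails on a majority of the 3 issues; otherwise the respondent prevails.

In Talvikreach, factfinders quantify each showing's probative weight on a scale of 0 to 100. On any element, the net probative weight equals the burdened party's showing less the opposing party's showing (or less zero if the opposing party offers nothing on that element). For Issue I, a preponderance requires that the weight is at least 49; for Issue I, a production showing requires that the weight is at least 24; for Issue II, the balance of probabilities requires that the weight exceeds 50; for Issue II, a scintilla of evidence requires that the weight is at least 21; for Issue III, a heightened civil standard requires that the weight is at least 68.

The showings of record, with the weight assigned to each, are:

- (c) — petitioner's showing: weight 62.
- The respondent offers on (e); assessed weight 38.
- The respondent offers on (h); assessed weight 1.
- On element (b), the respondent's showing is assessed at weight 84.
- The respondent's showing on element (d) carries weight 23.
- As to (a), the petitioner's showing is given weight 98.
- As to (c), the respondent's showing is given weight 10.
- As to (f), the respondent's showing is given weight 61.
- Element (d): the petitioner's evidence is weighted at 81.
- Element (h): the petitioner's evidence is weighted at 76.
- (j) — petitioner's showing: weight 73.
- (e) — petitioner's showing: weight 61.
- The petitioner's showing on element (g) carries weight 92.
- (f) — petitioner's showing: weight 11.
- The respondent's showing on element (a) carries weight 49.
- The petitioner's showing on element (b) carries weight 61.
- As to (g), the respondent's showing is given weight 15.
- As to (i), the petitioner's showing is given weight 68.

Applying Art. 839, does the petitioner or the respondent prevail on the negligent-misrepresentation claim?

— Issue I —
Stage I.1 (petitioner, a preponderance, weight is at least 49): (a) net 98−49=49 ≥ 49 — meets.
  Stage I.1 is satisfied; the onus moves to the respondent.
Stage I.2 (respondent, a production showing, weight is at least 24): (b) net 84−61=23 < 24 — fails.
  The respondent does not carry Stage I.2.
The analysis ends at Stage I.2; the petitioner prevails on this issue.
— Issue II —
At Stage II.1 the petitioner must meet the balance of probabilities (weight exceeds 50): on (c) the weight is 62 less the opposing 10 gives net 52, > 50, so (c) meets the standard; on (d) the weight is 81 less the opposing 23 gives net 58, > 50, so (d) meets the standard.
  All elements met. The petitioner retains the burden for Stage II.2.
At Stage II.2 the petitioner must meet a scintilla of evidence (weight is at least 21): on (e) the weight is 61 less the opposing 38 gives net 23, which does reach 21, so (e) meets the standard.
  The petitioner carries Stage II.2; the respondent now bears the burden.
At Stage II.3 the respondent must meet the balance of probabilities (weight exceeds 50): on (f) the weight is 61 less the opposing 11 gives net 50, ≤ 50, so (f) does not meet the standard.
  The respondent does not carry Stage II.3.
So the petitioner prevails on this issue.
— Issue III —
At Stage III.1 the petitioner must meet a heightened civil standard (weight is at least 68): on (g) the weight is 92 less the opposing 15 gives net 77, which does reach 68, so (g) meets the standard; on (h) the weight is 76 less the opposing 1 gives net 75, which does reach 68, so (h) meets the standard.
  Stage III.1 is satisfied; the petitioner continues to bear the burden.
At Stage III.2 the petitioner must meet a heightened civil standard (weight is at least 68): on (i) the weight is 68, which does reach 68, so (i) meets the standard; on (j) the weight is 73, ≥ 68, so (j) meets the standard.
  All elements met at the final stage.
With every stage satisfied, the petitioner prevails on this issue.
Per-issue: Issue I → petitioner; Issue II → petitioner; Issue III → petitioner. The petitioner must prevail on a majority of issues; overall, the petitioner prevails.

petitioner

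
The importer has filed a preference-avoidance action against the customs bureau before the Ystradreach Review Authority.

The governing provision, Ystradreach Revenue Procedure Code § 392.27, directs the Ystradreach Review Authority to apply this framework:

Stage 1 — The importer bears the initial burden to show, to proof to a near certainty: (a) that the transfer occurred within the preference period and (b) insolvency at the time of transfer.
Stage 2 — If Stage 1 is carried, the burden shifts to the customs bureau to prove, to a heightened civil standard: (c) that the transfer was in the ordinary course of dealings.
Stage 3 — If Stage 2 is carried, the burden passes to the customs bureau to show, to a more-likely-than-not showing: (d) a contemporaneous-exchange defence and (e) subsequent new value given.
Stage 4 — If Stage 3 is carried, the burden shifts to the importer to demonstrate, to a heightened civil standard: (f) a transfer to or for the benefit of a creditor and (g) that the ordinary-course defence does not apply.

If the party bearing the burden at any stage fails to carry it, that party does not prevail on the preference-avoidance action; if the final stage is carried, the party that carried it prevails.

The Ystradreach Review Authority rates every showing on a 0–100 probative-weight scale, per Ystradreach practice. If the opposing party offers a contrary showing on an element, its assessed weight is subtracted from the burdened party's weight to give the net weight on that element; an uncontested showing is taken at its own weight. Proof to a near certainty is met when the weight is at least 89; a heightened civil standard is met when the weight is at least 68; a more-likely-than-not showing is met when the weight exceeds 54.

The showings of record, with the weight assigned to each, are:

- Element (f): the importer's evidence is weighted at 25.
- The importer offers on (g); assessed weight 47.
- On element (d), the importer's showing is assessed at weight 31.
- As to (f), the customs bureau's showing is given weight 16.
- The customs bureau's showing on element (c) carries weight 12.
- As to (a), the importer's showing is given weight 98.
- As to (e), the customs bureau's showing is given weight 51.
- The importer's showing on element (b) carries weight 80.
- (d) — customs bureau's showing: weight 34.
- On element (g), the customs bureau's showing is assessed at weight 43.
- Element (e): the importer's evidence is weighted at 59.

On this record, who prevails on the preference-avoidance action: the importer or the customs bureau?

Stage 1 — burden on importer; standard: proof to a near certainty (weight is at least 89).
    (a): 98 ≥ 89 [met]
    (b): 80 < 89 [not met]
  The importer does not carry Stage 1.
So the customs bureau prevails.

customs bureau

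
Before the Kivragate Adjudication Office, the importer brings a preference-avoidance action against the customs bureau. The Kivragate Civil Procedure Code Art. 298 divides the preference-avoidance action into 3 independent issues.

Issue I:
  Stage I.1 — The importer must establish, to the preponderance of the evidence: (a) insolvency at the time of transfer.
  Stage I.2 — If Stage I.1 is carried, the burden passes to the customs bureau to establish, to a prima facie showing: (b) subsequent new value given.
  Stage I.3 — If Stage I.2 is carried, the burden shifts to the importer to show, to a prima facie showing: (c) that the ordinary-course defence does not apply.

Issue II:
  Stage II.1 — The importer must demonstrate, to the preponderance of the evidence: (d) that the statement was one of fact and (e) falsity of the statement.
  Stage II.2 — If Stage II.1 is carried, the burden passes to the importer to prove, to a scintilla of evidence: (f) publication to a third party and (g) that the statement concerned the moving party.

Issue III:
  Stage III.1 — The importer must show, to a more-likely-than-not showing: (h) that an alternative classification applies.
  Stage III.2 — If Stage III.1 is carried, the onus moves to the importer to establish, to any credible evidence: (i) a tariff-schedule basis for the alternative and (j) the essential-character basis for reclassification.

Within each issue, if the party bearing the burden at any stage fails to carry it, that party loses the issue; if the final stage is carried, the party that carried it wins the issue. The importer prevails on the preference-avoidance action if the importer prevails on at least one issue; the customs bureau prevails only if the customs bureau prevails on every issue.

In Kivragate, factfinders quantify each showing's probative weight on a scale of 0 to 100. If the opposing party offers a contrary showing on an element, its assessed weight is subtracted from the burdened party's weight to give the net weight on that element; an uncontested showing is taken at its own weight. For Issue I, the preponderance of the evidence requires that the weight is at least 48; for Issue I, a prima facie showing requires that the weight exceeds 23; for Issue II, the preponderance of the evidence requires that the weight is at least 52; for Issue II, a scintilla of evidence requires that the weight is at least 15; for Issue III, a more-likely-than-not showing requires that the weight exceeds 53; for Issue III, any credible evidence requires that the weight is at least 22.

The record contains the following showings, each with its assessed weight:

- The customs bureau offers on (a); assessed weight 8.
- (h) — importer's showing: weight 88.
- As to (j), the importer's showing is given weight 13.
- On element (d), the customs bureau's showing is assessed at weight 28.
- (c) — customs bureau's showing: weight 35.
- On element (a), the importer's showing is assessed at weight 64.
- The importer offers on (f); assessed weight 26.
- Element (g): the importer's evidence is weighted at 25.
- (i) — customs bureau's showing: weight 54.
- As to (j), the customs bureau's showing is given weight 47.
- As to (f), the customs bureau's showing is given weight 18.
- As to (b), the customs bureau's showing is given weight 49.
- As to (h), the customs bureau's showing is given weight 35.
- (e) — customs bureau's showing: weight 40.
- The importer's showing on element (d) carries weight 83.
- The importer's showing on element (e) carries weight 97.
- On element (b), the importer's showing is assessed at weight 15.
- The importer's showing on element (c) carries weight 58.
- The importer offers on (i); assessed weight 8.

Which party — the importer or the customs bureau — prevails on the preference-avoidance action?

— Issue I —
Stage I.1 (importer, the preponderance of the evidence, weight is at least 48): (a) net 64−8=56 ≥ 48 — meets.
  All elements met. The burden passes to the customs bureau.
Stage I.2 (customs bureau, a prima facie showing, weight exceeds 23): (b) net 49−15=34 > 23 — meets.
  All elements met. The burden passes to the importer.
Stage I.3 (importer, a prima facie showing, weight exceeds 23): (c) net 58−35=23 ≤ 23 — fails.
  Not every element is met, so the importer fails to carry Stage I.3.
The customs bureau prevails on this issue.
— Issue II —
Stage II.1 (importer, the preponderance of the evidence, weight is at least 52): (d) net 83−28=55 ≥ 52 — meets; (e) net 97−40=57 ≥ 52 — meets.
  Stage II.1 carried; the burden remains with the importer.
Stage II.2 (importer, a scintilla of evidence, weight is at least 15): (f) net 26−18=8 < 15 — fails; (g) 25 ≥ 15 — meets.
  Stage II.2 not carried; the importer fails its burden.
The customs bureau prevails on this issue.
— Issue III —
Stage III.1 (importer, a more-likely-than-not showing, weight exceeds 53): (h) net 88−35=53 ≤ 53 — fails.
  Not every element is met, so the importer fails to carry Stage III.1.
The analysis ends at Stage III.1; the customs bureau prevails on this issue.
Per-issue: Issue I → customs bureau; Issue II → customs bureau; Issue III → customs bureau. The importer must prevail on at least one issue; overall, the customs bureau prevails.

customs bureau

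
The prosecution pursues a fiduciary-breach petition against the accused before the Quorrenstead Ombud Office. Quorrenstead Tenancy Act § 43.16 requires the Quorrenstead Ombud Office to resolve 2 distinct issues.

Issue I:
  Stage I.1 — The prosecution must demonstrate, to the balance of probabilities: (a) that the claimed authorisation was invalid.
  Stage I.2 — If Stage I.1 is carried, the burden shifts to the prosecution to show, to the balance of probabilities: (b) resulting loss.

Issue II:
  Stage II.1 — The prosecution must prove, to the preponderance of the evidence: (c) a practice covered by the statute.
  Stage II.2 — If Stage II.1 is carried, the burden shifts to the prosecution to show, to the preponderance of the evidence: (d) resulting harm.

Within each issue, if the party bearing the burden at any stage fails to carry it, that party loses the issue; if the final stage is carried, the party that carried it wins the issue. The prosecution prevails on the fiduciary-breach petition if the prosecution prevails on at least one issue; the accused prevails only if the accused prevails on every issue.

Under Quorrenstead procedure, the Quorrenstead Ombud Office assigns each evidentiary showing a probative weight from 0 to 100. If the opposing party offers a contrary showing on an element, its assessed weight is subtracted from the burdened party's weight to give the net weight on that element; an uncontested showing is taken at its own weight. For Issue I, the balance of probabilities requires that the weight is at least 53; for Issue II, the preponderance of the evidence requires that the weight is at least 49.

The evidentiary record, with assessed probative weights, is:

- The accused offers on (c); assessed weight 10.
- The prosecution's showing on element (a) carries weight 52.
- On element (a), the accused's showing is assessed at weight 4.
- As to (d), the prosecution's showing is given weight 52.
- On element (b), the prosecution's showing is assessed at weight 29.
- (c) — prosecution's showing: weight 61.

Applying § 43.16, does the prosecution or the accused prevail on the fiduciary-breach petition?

prosecution

— Issue I —
Stage I.1 (prosecution, the balance of probabilities, weight is at least 53): (a) net 52−4=48 < 53 — fails.
  Not every element is met, so the prosecution fails to carry Stage I.1.
The analysis ends at Stage I.1; the accused prevails on this issue.
— Issue II —
Stage II.1 (prosecution, the preponderance of the evidence, weight is at least 49): (c) net 61−10=51 ≥ 49 — meets.
  Stage II.1 is satisfied; the prosecution continues to bear the burden.
Stage II.2 (prosecution, the preponderance of the evidence, weight is at least 49): (d) 52 ≥ 49 — meets.
  All elements met at the final stage.
Every stage carried; the prosecution prevails on this issue.
Per-issue: Issue I → accused; Issue II → prosecution. The prosecution must prevail on at least one issue; overall, the prosecution prevails.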